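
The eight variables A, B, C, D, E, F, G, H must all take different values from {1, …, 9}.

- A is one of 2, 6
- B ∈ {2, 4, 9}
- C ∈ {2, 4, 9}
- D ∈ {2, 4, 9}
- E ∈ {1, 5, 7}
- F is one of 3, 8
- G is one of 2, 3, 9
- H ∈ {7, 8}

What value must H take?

B, C, D between them cover only {2, 4, 9} — a naked triple. Remove those values from A, G.
A has just one choice, so A = 6.
G has just one choice, so G = 3. Strike 3 from F.
F must be 8 (only option left). So H can't be 8.
So H = 7.

7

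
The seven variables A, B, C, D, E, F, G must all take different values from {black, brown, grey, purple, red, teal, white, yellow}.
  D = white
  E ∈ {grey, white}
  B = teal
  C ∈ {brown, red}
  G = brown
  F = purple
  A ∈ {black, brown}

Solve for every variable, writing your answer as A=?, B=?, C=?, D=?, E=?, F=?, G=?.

A=black, B=teal, C=red, D=white, E=grey, F=purple, G=brown

B has just one choice, so B = teal.
That leaves D = white. Strike white from E.
That leaves E = grey.
F must be purple (only option left).
That leaves G = brown. Eliminate brown elsewhere: A, C.
That leaves A = black.
C's domain is down to {red}, so C = red.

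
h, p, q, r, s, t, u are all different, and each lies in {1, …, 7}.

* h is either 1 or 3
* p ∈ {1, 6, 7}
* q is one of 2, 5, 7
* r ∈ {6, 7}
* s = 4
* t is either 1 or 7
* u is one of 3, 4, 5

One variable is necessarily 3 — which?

s's domain is down to {4}, so s = 4. So u can't be 4.
The 6 still-open variables draw from only 6 values {1, 2, 3, 5, 6, 7}, so each is used; only q can be 2, hence q = 2.
Among the 5 still-open variables, 5 fits only u (and all 5 values in {1, 3, 5, 6, 7} must be used), so u = 5.
The 4 still-open variables together cover exactly {1, 3, 6, 7} — 4 values for 4 variables — and 3 appears only in h's list, so h = 3.

h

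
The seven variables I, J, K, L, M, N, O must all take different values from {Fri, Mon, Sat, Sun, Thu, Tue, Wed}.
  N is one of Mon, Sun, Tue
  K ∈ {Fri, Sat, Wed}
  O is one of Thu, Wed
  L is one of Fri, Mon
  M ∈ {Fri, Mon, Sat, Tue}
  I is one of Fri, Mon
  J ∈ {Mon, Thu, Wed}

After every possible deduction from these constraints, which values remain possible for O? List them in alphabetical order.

Thu, Wed

The 7 variables draw from only 7 values {Fri, Mon, Sat, Sun, Thu, Tue, Wed}, so each is used; only N can be Sun, hence N = Sun.
The 6 still-open variables draw from only 6 values {Fri, Mon, Sat, Thu, Tue, Wed}, so each is used; only M can be Tue, hence M = Tue.
The 5 still-open variables draw from only 5 values {Fri, Mon, Sat, Thu, Wed}, so each is used; only K can be Sat, hence K = Sat.
I and L share exactly the 2 values {Fri, Mon}; by pigeonhole those values go to them, so strike Fri, Mon from J.
No further eliminations apply; O can still be any of Thu, Wed.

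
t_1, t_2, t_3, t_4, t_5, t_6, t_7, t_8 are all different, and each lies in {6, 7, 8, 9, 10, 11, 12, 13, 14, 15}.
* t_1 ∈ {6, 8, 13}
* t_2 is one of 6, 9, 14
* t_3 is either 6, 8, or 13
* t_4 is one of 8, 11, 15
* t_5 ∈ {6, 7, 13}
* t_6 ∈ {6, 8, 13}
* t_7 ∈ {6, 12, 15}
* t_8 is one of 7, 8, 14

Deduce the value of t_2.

9

The 3 variables t_1, t_3, t_6 are confined to {6, 8, 13}, which locks those values in; drop them from t_2, t_4, t_5, t_7, t_8.
t_5 must be 7 (only option left). So t_8 can't be 7.
t_8 has just one choice, so t_8 = 14. So t_2 can't be 14.
So t_2 = 9.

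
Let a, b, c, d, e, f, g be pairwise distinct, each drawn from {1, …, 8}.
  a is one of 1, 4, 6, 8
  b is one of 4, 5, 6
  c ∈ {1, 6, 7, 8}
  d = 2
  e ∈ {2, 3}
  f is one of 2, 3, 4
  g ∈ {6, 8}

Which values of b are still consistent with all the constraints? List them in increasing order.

d has just one choice, so d = 2. So e, f can't be 2.
e must be 3 (only option left). So f can't be 3.
f has just one choice, so f = 4. Eliminate 4 elsewhere: a, b.
No further eliminations apply; b can still be any of 5, 6.

5, 6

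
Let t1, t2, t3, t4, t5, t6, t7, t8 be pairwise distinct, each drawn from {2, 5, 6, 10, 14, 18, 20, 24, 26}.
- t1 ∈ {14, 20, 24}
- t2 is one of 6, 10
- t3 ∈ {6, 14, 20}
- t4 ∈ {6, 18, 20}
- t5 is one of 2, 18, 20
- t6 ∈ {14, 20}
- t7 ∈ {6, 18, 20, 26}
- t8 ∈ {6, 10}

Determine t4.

18

The 8 variables together cover exactly {2, 6, 10, 14, 18, 20, 24, 26} — 8 values for 8 variables — and 2 appears only in t5's list, so t5 = 2.
Among the 7 still-open variables, 24 fits only t1 (and all 7 values in {6, 10, 14, 18, 20, 24, 26} must be used), so t1 = 24.
The 6 still-open variables draw from only 6 values {6, 10, 14, 18, 20, 26}, so each is used; only t7 can be 26, hence t7 = 26.
Among the 5 still-open variables, 18 fits only t4 (and all 5 values in {6, 10, 14, 18, 20} must be used), so t4 = 18.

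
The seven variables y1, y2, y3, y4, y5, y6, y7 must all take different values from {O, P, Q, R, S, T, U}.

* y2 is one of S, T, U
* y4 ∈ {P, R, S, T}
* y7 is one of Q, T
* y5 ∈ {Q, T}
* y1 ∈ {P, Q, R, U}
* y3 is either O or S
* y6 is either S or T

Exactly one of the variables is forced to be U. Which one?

y2

The 7 variables draw from only 7 values {O, P, Q, R, S, T, U}, so each is used; only y3 can be O, hence y3 = O.
y5 and y7 between them cover only {Q, T} — a naked pair. Remove those values from y1, y2, y4, y6.
y6 has just one choice, so y6 = S. So y2, y4 can't be S.
So U goes to y2.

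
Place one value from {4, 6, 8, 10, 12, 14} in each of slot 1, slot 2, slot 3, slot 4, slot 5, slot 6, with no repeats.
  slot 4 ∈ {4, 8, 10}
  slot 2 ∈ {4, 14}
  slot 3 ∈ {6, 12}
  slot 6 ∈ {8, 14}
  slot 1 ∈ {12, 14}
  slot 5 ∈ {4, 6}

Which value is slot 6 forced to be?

8

The 6 variables draw from only 6 values {4, 6, 8, 10, 12, 14}, so each is used; only slot 4 can be 10, hence slot 4 = 10.
The 5 still-open variables together cover exactly {4, 6, 8, 12, 14} — 5 values for 5 variables — and 8 appears only in slot 6's list, so slot 6 = 8.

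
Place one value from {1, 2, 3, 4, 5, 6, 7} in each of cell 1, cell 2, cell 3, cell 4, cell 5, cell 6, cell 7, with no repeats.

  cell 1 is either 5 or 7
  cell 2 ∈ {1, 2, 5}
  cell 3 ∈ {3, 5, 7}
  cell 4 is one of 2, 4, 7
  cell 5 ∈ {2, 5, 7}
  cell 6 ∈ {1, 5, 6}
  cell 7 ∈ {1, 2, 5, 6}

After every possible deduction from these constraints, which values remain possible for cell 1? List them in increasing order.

The 7 variables draw from only 7 values {1, 2, 3, 4, 5, 6, 7}, so each is used; only cell 3 can be 3, hence cell 3 = 3.
The 6 still-open variables draw from only 6 values {1, 2, 4, 5, 6, 7}, so each is used; only cell 4 can be 4, hence cell 4 = 4.
No further eliminations apply; cell 1 can still be any of 5, 7.

5, 7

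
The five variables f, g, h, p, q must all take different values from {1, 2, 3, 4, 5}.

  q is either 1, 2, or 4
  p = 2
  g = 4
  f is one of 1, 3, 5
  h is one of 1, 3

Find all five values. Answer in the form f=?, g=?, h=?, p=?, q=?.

g's domain is down to {4}, so g = 4. Remove 4 from q.
That leaves p = 2. Strike 2 from q.
That leaves q = 1. Eliminate 1 elsewhere: f, h.
h must be 3 (only option left). So f can't be 3.
f's domain is down to {5}, so f = 5.

f=5, g=4, h=3, p=2, q=1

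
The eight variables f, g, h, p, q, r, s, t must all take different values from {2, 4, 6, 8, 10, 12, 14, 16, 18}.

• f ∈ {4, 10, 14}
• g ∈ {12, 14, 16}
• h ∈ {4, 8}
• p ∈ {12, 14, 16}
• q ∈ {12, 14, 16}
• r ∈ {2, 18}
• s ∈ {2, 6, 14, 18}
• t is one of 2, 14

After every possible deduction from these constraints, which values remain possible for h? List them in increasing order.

g, p, q share exactly the 3 values {12, 14, 16}; by pigeonhole those values go to them, so strike 12, 14, 16 from f, s, t.
t must be 2 (only option left). Strike 2 from r, s.
r's domain is down to {18}, so r = 18. Strike 18 from s.
s's domain is down to {6}, so s = 6.
No further eliminations apply; h can still be any of 4, 8.

4, 8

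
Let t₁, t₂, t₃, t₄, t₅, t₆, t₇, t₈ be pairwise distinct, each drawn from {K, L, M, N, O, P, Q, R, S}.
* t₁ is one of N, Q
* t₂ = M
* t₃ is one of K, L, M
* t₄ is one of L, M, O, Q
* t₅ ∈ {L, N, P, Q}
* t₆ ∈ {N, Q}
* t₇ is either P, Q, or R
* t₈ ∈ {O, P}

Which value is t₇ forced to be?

t₂ has just one choice, so t₂ = M. Remove M from t₃, t₄.
The 7 still-open variables draw from only 7 values {K, L, N, O, P, Q, R}, so each is used; only t₃ can be K, hence t₃ = K.
The 6 still-open variables draw from only 6 values {L, N, O, P, Q, R}, so each is used; only t₇ can be R, hence t₇ = R.

R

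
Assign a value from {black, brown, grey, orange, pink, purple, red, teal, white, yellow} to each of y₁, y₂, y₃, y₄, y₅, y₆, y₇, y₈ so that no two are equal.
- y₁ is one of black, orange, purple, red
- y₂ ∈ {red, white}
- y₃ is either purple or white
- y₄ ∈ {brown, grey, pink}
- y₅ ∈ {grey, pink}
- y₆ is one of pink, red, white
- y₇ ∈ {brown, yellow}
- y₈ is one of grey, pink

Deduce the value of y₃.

The 2 variables y₅ and y₈ are confined to {grey, pink}, which locks those values in; drop them from y₄, y₆.
That leaves y₄ = brown. Remove brown from y₇.
y₇'s domain is down to {yellow}, so y₇ = yellow.
y₂ and y₆ share exactly the 2 values {red, white}; by pigeonhole those values go to them, so strike red, white from y₁, y₃.
So y₃ = purple.

purple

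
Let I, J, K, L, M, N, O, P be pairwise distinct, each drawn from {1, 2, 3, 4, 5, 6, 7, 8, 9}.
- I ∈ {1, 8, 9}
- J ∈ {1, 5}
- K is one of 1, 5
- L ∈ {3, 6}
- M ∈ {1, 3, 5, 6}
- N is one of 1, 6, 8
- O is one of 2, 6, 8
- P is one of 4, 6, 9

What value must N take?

8

The 8 variables together cover exactly {1, 2, 3, 4, 5, 6, 8, 9} — 8 values for 8 variables — and 2 appears only in O's list, so O = 2.
The 7 still-open variables draw from only 7 values {1, 3, 4, 5, 6, 8, 9}, so each is used; only P can be 4, hence P = 4.
The 6 still-open variables draw from only 6 values {1, 3, 5, 6, 8, 9}, so each is used; only I can be 9, hence I = 9.
Among the 5 still-open variables, 8 fits only N (and all 5 values in {1, 3, 5, 6, 8} must be used), so N = 8.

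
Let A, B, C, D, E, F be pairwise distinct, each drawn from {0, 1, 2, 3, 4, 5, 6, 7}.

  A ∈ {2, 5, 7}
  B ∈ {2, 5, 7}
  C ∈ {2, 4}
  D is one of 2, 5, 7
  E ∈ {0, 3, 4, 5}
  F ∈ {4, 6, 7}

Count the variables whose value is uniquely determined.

2

The 3 variables A, B, D are confined to {2, 5, 7}, which locks those values in; drop them from C, E, F.
C has just one choice, so C = 4. So E, F can't be 4.
F's domain is down to {6}, so F = 6.
Determined: C=4, F=6. The other variables each still have more than one consistent value. That makes 2.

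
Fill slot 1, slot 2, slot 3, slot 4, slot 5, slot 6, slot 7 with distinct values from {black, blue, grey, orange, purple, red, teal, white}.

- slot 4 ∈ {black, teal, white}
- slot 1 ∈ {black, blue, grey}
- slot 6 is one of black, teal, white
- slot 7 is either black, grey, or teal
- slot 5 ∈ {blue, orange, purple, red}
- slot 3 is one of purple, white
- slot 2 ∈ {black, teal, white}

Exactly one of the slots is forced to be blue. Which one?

slot 1

The 3 variables slot 2, slot 4, slot 6 are confined to {black, teal, white}, which locks those values in; drop them from slot 1, slot 3, slot 7.
slot 3 has just one choice, so slot 3 = purple. Strike purple from slot 5.
That leaves slot 7 = grey. So slot 1 can't be grey.
So blue goes to slot 1.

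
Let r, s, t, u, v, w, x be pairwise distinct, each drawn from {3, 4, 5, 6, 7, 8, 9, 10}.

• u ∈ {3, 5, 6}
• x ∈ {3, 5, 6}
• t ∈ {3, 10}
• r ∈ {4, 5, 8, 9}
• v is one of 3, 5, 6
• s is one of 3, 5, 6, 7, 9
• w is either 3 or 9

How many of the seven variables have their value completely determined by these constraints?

u, v, x share exactly the 3 values {3, 5, 6}; by pigeonhole those values go to them, so strike 3, 5, 6 from r, s, t, w.
That leaves t = 10.
That leaves w = 9. Remove 9 from r, s.
That leaves s = 7.
Determined: s=7, t=10, w=9. The other variables each still have more than one consistent value. That makes 3.

3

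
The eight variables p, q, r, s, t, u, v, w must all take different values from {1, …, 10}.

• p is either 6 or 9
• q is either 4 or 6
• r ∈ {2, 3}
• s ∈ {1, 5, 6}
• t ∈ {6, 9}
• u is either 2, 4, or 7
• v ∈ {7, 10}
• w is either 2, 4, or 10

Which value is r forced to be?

The 2 variables p and t are confined to {6, 9}, which locks those values in; drop them from q, s.
q must be 4 (only option left). Remove 4 from u, w.
u, v, w share exactly the 3 values {2, 7, 10}; by pigeonhole those values go to them, so strike 2, 7, 10 from r.
So r = 3.

3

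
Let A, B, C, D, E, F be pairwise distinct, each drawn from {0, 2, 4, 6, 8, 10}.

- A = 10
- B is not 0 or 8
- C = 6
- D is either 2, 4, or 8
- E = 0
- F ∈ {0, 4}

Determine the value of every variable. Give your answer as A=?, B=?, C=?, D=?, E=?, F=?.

A has just one choice, so A = 10. Eliminate 10 elsewhere: B.
C's domain is down to {6}, so C = 6. Eliminate 6 elsewhere: B.
That leaves E = 0. Eliminate 0 elsewhere: F.
That leaves F = 4. Strike 4 from B, D.
That leaves B = 2. Remove 2 from D.
D's domain is down to {8}, so D = 8.

A=10, B=2, C=6, D=8, E=0, F=4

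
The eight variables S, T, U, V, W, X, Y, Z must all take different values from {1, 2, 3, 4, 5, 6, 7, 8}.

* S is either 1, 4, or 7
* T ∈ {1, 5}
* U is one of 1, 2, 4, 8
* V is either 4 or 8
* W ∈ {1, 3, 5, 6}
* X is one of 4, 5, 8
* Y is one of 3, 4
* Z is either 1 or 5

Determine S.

Among the 8 variables, 2 fits only U (and all 8 values in {1, 2, 3, 4, 5, 6, 7, 8} must be used), so U = 2.
The 7 still-open variables draw from only 7 values {1, 3, 4, 5, 6, 7, 8}, so each is used; only W can be 6, hence W = 6.
The 6 still-open variables together cover exactly {1, 3, 4, 5, 7, 8} — 6 values for 6 variables — and 3 appears only in Y's list, so Y = 3.
The 5 still-open variables draw from only 5 values {1, 4, 5, 7, 8}, so each is used; only S can be 7, hence S = 7.

7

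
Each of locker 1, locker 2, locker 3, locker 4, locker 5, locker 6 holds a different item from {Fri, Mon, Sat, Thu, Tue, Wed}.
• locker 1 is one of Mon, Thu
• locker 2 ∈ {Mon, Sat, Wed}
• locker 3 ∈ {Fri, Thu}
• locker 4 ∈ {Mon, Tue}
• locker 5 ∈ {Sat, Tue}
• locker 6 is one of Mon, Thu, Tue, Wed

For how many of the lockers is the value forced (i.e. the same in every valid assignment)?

1

The 6 variables draw from only 6 values {Fri, Mon, Sat, Thu, Tue, Wed}, so each is used; only locker 3 can be Fri, hence locker 3 = Fri.
Determined: locker 3=Fri. The other lockers each still have more than one consistent value. That makes 1.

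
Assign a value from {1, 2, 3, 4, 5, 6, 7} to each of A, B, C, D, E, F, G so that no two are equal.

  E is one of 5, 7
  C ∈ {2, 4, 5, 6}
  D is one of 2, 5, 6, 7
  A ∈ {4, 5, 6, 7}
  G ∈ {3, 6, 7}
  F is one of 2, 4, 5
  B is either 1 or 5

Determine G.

3

The 7 variables draw from only 7 values {1, 2, 3, 4, 5, 6, 7}, so each is used; only B can be 1, hence B = 1.
The 6 still-open variables together cover exactly {2, 3, 4, 5, 6, 7} — 6 values for 6 variables — and 3 appears only in G's list, so G = 3.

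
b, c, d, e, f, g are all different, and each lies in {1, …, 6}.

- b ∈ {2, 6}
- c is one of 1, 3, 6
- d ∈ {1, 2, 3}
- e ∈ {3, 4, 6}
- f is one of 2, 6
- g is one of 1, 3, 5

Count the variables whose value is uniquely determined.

The 6 variables draw from only 6 values {1, 2, 3, 4, 5, 6}, so each is used; only e can be 4, hence e = 4.
The 5 still-open variables together cover exactly {1, 2, 3, 5, 6} — 5 values for 5 variables — and 5 appears only in g's list, so g = 5.
The 2 variables b and f are confined to {2, 6}, which locks those values in; drop them from c, d.
Determined: e=4, g=5. The other variables each still have more than one consistent value. That makes 2.

2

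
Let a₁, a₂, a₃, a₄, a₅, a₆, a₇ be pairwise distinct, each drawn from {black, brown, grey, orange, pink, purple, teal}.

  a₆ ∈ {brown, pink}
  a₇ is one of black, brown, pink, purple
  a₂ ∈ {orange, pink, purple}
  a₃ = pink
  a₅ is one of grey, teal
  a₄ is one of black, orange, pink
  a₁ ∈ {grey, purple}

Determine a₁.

a₃ must be pink (only option left). Eliminate pink elsewhere: a₂, a₄, a₆, a₇.
a₆ must be brown (only option left). Strike brown from a₇.
Among the 5 still-open variables, teal fits only a₅ (and all 5 values in {black, grey, orange, purple, teal} must be used), so a₅ = teal.
Among the 4 still-open variables, grey fits only a₁ (and all 4 values in {black, grey, orange, purple} must be used), so a₁ = grey.

grey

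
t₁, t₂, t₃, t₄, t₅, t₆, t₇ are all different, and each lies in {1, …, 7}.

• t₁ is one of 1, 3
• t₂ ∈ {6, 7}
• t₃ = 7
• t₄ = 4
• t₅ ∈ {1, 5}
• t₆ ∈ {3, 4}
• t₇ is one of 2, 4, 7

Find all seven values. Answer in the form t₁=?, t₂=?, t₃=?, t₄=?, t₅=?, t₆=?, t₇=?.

t₁=1, t₂=6, t₃=7, t₄=4, t₅=5, t₆=3, t₇=2

t₃ has just one choice, so t₃ = 7. So t₂, t₇ can't be 7.
That leaves t₄ = 4. Strike 4 from t₆, t₇.
t₆'s domain is down to {3}, so t₆ = 3. Remove 3 from t₁.
t₇ must be 2 (only option left).
t₁ has just one choice, so t₁ = 1. Strike 1 from t₅.
t₂'s domain is down to {6}, so t₂ = 6.
t₅ must be 5 (only option left).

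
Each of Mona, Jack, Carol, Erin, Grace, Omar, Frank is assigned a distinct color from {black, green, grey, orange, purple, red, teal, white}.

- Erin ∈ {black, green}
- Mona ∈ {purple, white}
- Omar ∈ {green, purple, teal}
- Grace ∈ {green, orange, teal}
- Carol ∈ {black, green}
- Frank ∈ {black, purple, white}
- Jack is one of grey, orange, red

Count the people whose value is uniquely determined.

The 2 variables Carol and Erin are confined to {black, green}, which locks those values in; drop them from Grace, Omar, Frank.
Mona and Frank between them cover only {purple, white} — a naked pair. Remove those values from Omar.
Omar's domain is down to {teal}, so Omar = teal. So Grace can't be teal.
Grace has just one choice, so Grace = orange. Strike orange from Jack.
Determined: Grace=orange, Omar=teal. The other people each still have more than one consistent value. That makes 2.

2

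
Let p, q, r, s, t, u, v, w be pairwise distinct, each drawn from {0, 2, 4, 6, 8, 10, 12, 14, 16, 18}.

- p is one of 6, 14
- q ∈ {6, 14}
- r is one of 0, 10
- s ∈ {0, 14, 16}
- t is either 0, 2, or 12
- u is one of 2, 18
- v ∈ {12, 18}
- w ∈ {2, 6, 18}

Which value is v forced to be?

The 8 variables draw from only 8 values {0, 2, 6, 10, 12, 14, 16, 18}, so each is used; only r can be 10, hence r = 10.
The 7 still-open variables together cover exactly {0, 2, 6, 12, 14, 16, 18} — 7 values for 7 variables — and 16 appears only in s's list, so s = 16.
The 6 still-open variables draw from only 6 values {0, 2, 6, 12, 14, 18}, so each is used; only t can be 0, hence t = 0.
The 5 still-open variables together cover exactly {2, 6, 12, 14, 18} — 5 values for 5 variables — and 12 appears only in v's list, so v = 12.

12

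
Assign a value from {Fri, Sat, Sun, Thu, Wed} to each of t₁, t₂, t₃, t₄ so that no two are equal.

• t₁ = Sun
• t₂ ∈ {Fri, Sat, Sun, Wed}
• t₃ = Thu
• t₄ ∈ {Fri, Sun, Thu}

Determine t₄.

Fri

t₁ has just one choice, so t₁ = Sun. Remove Sun from t₂, t₄.
t₃'s domain is down to {Thu}, so t₃ = Thu. Eliminate Thu elsewhere: t₄.
So t₄ = Fri.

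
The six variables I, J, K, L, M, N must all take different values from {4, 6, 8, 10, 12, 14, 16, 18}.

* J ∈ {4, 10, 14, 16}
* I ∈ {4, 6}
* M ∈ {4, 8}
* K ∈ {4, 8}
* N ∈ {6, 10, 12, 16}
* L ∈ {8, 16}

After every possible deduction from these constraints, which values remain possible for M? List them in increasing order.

4, 8

K and M share exactly the 2 values {4, 8}; by pigeonhole those values go to them, so strike 4, 8 from I, J, L.
I's domain is down to {6}, so I = 6. Remove 6 from N.
L has just one choice, so L = 16. Eliminate 16 elsewhere: J, N.
No further eliminations apply; M can still be any of 4, 8.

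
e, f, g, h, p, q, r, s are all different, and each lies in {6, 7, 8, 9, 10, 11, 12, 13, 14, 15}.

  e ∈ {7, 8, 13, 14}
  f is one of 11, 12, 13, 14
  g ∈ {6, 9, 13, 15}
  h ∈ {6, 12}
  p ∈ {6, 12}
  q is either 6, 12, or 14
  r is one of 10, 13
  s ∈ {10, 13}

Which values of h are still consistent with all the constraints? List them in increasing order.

6, 12

The 2 variables h and p are confined to {6, 12}, which locks those values in; drop them from f, g, q.
q must be 14 (only option left). Remove 14 from e, f.
r and s between them cover only {10, 13} — a naked pair. Remove those values from e, f, g.
That leaves f = 11.
No further eliminations apply; h can still be any of 6, 12.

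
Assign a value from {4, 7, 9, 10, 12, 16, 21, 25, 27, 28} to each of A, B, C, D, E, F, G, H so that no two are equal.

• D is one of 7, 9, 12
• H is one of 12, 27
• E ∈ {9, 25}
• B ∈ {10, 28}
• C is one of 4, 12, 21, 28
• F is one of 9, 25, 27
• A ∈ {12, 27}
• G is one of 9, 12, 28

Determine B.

10

A and H between them cover only {12, 27} — a naked pair. Remove those values from C, D, F, G.
E and F between them cover only {9, 25} — a naked pair. Remove those values from D, G.
D has just one choice, so D = 7.
G's domain is down to {28}, so G = 28. Remove 28 from B, C.
So B = 10.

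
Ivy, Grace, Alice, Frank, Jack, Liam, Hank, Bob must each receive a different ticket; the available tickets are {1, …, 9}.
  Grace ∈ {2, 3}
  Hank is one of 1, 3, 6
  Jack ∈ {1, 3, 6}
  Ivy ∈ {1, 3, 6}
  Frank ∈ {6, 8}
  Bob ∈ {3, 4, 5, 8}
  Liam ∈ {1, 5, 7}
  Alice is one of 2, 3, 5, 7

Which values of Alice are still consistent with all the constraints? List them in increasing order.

The 8 variables together cover exactly {1, 2, 3, 4, 5, 6, 7, 8} — 8 values for 8 variables — and 4 appears only in Bob's list, so Bob = 4.
Among the 7 still-open variables, 8 fits only Frank (and all 7 values in {1, 2, 3, 5, 6, 7, 8} must be used), so Frank = 8.
The 3 variables Ivy, Jack, Hank are confined to {1, 3, 6}, which locks those values in; drop them from Grace, Alice, Liam.
Grace must be 2 (only option left). Eliminate 2 elsewhere: Alice.
No further eliminations apply; Alice can still be any of 5, 7.

5, 7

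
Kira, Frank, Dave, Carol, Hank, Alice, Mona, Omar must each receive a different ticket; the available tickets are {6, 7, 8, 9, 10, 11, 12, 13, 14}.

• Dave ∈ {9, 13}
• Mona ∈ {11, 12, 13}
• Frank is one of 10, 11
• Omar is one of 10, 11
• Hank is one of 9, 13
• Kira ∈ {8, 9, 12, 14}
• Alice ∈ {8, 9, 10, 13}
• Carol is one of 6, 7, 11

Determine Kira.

Frank and Omar between them cover only {10, 11} — a naked pair. Remove those values from Carol, Alice, Mona.
Dave and Hank between them cover only {9, 13} — a naked pair. Remove those values from Kira, Alice, Mona.
That leaves Alice = 8. Strike 8 from Kira.
That leaves Mona = 12. So Kira can't be 12.
So Kira = 14.

14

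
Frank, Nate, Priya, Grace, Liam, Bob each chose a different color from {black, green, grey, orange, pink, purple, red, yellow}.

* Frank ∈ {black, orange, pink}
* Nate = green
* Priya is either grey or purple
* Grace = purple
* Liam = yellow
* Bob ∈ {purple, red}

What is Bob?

red

Nate must be green (only option left).
Grace must be purple (only option left). Eliminate purple elsewhere: Priya, Bob.
So Bob = red.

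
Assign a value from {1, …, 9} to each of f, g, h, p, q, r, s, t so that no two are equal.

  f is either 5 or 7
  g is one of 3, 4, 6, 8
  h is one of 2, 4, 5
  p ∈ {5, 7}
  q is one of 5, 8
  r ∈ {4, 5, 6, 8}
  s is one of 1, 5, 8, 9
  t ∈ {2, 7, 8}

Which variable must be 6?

r

f and p between them cover only {5, 7} — a naked pair. Remove those values from h, q, r, s, t.
q has just one choice, so q = 8. So g, r, s, t can't be 8.
t's domain is down to {2}, so t = 2. Remove 2 from h.
h's domain is down to {4}, so h = 4. Strike 4 from g, r.
So 6 goes to r.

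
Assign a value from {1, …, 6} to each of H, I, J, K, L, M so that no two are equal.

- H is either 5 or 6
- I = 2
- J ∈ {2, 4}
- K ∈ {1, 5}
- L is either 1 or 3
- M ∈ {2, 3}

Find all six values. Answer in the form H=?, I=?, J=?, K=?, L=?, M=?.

I has just one choice, so I = 2. Remove 2 from J, M.
J must be 4 (only option left).
M's domain is down to {3}, so M = 3. So L can't be 3.
L's domain is down to {1}, so L = 1. Eliminate 1 elsewhere: K.
That leaves K = 5. Strike 5 from H.
H's domain is down to {6}, so H = 6.

H=6, I=2, J=4, K=5, L=1, M=3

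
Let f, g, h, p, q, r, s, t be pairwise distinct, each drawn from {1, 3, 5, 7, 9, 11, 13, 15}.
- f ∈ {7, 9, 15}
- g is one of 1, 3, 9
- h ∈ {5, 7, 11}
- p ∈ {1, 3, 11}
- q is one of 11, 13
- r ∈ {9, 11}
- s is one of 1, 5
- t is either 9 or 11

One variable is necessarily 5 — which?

The 8 variables draw from only 8 values {1, 3, 5, 7, 9, 11, 13, 15}, so each is used; only q can be 13, hence q = 13.
The 7 still-open variables draw from only 7 values {1, 3, 5, 7, 9, 11, 15}, so each is used; only f can be 15, hence f = 15.
The 6 still-open variables draw from only 6 values {1, 3, 5, 7, 9, 11}, so each is used; only h can be 7, hence h = 7.
The 5 still-open variables together cover exactly {1, 3, 5, 9, 11} — 5 values for 5 variables — and 5 appears only in s's list, so s = 5.

s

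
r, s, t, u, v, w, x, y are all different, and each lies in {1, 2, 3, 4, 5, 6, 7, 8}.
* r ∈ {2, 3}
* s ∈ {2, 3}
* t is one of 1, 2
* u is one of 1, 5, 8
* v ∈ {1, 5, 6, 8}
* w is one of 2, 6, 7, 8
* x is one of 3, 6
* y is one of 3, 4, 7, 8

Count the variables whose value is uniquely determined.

The 8 variables together cover exactly {1, 2, 3, 4, 5, 6, 7, 8} — 8 values for 8 variables — and 4 appears only in y's list, so y = 4.
The 7 still-open variables draw from only 7 values {1, 2, 3, 5, 6, 7, 8}, so each is used; only w can be 7, hence w = 7.
r and s share exactly the 2 values {2, 3}; by pigeonhole those values go to them, so strike 2, 3 from t, x.
That leaves t = 1. So u, v can't be 1.
x must be 6 (only option left). Remove 6 from v.
Determined: t=1, w=7, x=6, y=4. The other variables each still have more than one consistent value. That makes 4.

4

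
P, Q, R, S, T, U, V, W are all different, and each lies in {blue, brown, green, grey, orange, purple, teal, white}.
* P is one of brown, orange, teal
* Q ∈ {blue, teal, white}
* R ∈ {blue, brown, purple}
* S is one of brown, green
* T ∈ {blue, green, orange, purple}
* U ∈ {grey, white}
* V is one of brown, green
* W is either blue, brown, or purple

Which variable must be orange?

The 8 variables draw from only 8 values {blue, brown, green, grey, orange, purple, teal, white}, so each is used; only U can be grey, hence U = grey.
Among the 7 still-open variables, white fits only Q (and all 7 values in {blue, brown, green, orange, purple, teal, white} must be used), so Q = white.
Among the 6 still-open variables, teal fits only P (and all 6 values in {blue, brown, green, orange, purple, teal} must be used), so P = teal.
The 5 still-open variables draw from only 5 values {blue, brown, green, orange, purple}, so each is used; only T can be orange, hence T = orange.

T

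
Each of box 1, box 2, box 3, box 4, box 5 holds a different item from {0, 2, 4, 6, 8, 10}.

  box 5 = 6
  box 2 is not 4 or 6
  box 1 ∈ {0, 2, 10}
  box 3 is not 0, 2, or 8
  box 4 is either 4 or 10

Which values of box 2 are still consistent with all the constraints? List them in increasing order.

box 5 must be 6 (only option left). Remove 6 from box 3.
box 3 and box 4 between them cover only {4, 10} — a naked pair. Remove those values from box 1, box 2.
No further eliminations apply; box 2 can still be any of 0, 2, 8.

0, 2, 8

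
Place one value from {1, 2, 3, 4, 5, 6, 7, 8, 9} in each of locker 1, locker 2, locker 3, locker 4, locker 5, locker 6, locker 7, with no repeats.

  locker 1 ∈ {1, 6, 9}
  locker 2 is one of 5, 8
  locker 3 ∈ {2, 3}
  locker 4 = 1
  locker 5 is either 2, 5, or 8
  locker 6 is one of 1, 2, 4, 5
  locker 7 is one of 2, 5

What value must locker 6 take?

locker 4 has just one choice, so locker 4 = 1. So locker 1, locker 6 can't be 1.
locker 2, locker 5, locker 7 between them cover only {2, 5, 8} — a naked triple. Remove those values from locker 3, locker 6.
So locker 6 = 4.

4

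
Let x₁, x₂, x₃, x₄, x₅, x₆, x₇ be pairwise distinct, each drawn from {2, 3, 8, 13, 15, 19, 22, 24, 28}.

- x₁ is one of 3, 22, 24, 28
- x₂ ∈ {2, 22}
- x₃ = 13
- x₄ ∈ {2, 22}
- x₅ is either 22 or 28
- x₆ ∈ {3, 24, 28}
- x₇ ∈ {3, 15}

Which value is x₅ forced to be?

28

x₃'s domain is down to {13}, so x₃ = 13.
The 6 still-open variables together cover exactly {2, 3, 15, 22, 24, 28} — 6 values for 6 variables — and 15 appears only in x₇'s list, so x₇ = 15.
x₂ and x₄ between them cover only {2, 22} — a naked pair. Remove those values from x₁, x₅.
So x₅ = 28.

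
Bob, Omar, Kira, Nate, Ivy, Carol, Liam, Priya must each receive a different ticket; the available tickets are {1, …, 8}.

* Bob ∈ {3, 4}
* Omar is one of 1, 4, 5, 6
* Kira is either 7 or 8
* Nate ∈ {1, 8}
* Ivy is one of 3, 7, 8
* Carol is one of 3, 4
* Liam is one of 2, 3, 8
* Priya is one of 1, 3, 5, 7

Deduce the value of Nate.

1

The 8 variables draw from only 8 values {1, 2, 3, 4, 5, 6, 7, 8}, so each is used; only Liam can be 2, hence Liam = 2.
The 7 still-open variables draw from only 7 values {1, 3, 4, 5, 6, 7, 8}, so each is used; only Omar can be 6, hence Omar = 6.
The 6 still-open variables together cover exactly {1, 3, 4, 5, 7, 8} — 6 values for 6 variables — and 5 appears only in Priya's list, so Priya = 5.
The 5 still-open variables draw from only 5 values {1, 3, 4, 7, 8}, so each is used; only Nate can be 1, hence Nate = 1.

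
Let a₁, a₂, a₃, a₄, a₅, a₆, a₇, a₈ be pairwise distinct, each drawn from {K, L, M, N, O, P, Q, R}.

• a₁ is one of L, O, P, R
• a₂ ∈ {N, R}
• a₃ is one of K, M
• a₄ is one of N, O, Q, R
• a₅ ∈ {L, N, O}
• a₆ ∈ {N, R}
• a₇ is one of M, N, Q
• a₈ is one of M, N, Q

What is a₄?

O

Among the 8 variables, K fits only a₃ (and all 8 values in {K, L, M, N, O, P, Q, R} must be used), so a₃ = K.
The 7 still-open variables draw from only 7 values {L, M, N, O, P, Q, R}, so each is used; only a₁ can be P, hence a₁ = P.
Among the 6 still-open variables, L fits only a₅ (and all 6 values in {L, M, N, O, Q, R} must be used), so a₅ = L.
The 5 still-open variables draw from only 5 values {M, N, O, Q, R}, so each is used; only a₄ can be O, hence a₄ = O.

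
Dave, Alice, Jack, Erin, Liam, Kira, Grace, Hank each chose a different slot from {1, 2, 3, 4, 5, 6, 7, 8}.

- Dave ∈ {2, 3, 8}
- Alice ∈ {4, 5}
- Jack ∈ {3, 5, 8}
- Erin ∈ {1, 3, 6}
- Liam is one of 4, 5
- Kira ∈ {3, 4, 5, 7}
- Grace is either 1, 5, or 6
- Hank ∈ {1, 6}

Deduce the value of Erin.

3

The 8 variables together cover exactly {1, 2, 3, 4, 5, 6, 7, 8} — 8 values for 8 variables — and 2 appears only in Dave's list, so Dave = 2.
The 7 still-open variables draw from only 7 values {1, 3, 4, 5, 6, 7, 8}, so each is used; only Kira can be 7, hence Kira = 7.
Among the 6 still-open variables, 8 fits only Jack (and all 6 values in {1, 3, 4, 5, 6, 8} must be used), so Jack = 8.
The 5 still-open variables draw from only 5 values {1, 3, 4, 5, 6}, so each is used; only Erin can be 3, hence Erin = 3.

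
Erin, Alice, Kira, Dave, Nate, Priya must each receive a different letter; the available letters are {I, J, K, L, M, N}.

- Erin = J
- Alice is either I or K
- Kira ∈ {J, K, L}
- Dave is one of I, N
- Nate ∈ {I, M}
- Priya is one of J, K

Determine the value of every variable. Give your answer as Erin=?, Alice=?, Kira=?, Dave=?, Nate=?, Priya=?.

Erin must be J (only option left). So Kira, Priya can't be J.
That leaves Priya = K. Eliminate K elsewhere: Alice, Kira.
Alice's domain is down to {I}, so Alice = I. So Dave, Nate can't be I.
Kira must be L (only option left).
Dave must be N (only option left).
Nate has just one choice, so Nate = M.

Erin=J, Alice=I, Kira=L, Dave=N, Nate=M, Priya=K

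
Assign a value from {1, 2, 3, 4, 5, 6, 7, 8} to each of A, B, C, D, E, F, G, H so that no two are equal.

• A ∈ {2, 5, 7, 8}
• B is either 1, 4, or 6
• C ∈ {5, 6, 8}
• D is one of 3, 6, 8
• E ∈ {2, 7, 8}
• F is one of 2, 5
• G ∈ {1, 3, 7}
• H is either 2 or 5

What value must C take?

The 8 variables together cover exactly {1, 2, 3, 4, 5, 6, 7, 8} — 8 values for 8 variables — and 4 appears only in B's list, so B = 4.
The 7 still-open variables draw from only 7 values {1, 2, 3, 5, 6, 7, 8}, so each is used; only G can be 1, hence G = 1.
The 6 still-open variables together cover exactly {2, 3, 5, 6, 7, 8} — 6 values for 6 variables — and 3 appears only in D's list, so D = 3.
The 5 still-open variables draw from only 5 values {2, 5, 6, 7, 8}, so each is used; only C can be 6, hence C = 6.

6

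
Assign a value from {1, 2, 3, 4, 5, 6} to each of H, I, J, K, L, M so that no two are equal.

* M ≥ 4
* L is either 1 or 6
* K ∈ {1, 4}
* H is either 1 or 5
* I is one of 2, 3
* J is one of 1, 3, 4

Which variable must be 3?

J

Among the 6 variables, 2 fits only I (and all 6 values in {1, 2, 3, 4, 5, 6} must be used), so I = 2.
The 5 still-open variables together cover exactly {1, 3, 4, 5, 6} — 5 values for 5 variables — and 3 appears only in J's list, so J = 3.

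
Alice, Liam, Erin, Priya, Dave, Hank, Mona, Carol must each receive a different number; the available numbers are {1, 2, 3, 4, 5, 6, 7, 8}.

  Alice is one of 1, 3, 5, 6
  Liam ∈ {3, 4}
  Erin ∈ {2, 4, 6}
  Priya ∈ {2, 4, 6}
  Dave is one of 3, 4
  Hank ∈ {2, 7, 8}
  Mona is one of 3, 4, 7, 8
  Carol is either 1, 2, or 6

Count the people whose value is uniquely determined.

The 8 variables draw from only 8 values {1, 2, 3, 4, 5, 6, 7, 8}, so each is used; only Alice can be 5, hence Alice = 5.
The 7 still-open variables draw from only 7 values {1, 2, 3, 4, 6, 7, 8}, so each is used; only Carol can be 1, hence Carol = 1.
The 2 variables Liam and Dave are confined to {3, 4}, which locks those values in; drop them from Erin, Priya, Mona.
The 2 variables Erin and Priya are confined to {2, 6}, which locks those values in; drop them from Hank.
Determined: Alice=5, Carol=1. The other people each still have more than one consistent value. That makes 2.

2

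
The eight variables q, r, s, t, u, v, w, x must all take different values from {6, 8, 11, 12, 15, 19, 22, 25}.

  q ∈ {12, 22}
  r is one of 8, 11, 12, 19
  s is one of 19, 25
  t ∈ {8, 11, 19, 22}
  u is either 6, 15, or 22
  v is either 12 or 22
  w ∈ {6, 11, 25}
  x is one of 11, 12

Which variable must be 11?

Among the 8 variables, 15 fits only u (and all 8 values in {6, 8, 11, 12, 15, 19, 22, 25} must be used), so u = 15.
The 7 still-open variables draw from only 7 values {6, 8, 11, 12, 19, 22, 25}, so each is used; only w can be 6, hence w = 6.
The 6 still-open variables together cover exactly {8, 11, 12, 19, 22, 25} — 6 values for 6 variables — and 25 appears only in s's list, so s = 25.
The 2 variables q and v are confined to {12, 22}, which locks those values in; drop them from r, t, x.
So 11 goes to x.

x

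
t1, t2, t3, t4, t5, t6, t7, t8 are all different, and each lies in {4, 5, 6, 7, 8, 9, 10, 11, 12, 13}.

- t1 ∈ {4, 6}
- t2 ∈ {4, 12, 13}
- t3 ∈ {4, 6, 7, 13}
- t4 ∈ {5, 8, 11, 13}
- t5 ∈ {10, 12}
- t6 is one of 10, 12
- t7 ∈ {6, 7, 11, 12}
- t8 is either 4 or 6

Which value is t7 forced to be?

11

t1 and t8 share exactly the 2 values {4, 6}; by pigeonhole those values go to them, so strike 4, 6 from t2, t3, t7.
The 2 variables t5 and t6 are confined to {10, 12}, which locks those values in; drop them from t2, t7.
t2's domain is down to {13}, so t2 = 13. Strike 13 from t3, t4.
t3 has just one choice, so t3 = 7. So t7 can't be 7.
So t7 = 11.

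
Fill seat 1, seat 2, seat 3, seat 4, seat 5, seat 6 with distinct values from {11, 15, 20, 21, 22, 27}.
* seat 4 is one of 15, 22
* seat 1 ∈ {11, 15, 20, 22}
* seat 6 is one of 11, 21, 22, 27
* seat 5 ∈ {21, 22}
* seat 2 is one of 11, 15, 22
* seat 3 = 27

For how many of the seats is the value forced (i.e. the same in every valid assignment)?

seat 3 has just one choice, so seat 3 = 27. So seat 6 can't be 27.
The 5 still-open variables together cover exactly {11, 15, 20, 21, 22} — 5 values for 5 variables — and 20 appears only in seat 1's list, so seat 1 = 20.
Determined: seat 1=20, seat 3=27. The other seats each still have more than one consistent value. That makes 2.

2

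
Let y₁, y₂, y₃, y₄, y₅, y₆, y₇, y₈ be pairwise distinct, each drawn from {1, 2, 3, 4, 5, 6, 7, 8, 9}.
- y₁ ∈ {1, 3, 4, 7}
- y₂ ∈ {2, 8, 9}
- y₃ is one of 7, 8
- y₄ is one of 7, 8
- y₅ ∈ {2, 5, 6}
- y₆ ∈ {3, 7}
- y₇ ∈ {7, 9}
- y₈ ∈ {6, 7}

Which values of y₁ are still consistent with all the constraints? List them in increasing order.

y₃ and y₄ between them cover only {7, 8} — a naked pair. Remove those values from y₁, y₂, y₆, y₇, y₈.
y₆'s domain is down to {3}, so y₆ = 3. So y₁ can't be 3.
y₇ must be 9 (only option left). Eliminate 9 elsewhere: y₂.
y₈ has just one choice, so y₈ = 6. Eliminate 6 elsewhere: y₅.
That leaves y₂ = 2. Remove 2 from y₅.
y₅ has just one choice, so y₅ = 5.
No further eliminations apply; y₁ can still be any of 1, 4.

1, 4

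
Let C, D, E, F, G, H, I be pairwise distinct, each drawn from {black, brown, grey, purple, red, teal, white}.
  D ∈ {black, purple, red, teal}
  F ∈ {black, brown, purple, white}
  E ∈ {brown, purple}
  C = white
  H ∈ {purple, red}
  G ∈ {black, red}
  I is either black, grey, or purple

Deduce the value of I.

grey

C must be white (only option left). Remove white from F.
The 6 still-open variables together cover exactly {black, brown, grey, purple, red, teal} — 6 values for 6 variables — and grey appears only in I's list, so I = grey.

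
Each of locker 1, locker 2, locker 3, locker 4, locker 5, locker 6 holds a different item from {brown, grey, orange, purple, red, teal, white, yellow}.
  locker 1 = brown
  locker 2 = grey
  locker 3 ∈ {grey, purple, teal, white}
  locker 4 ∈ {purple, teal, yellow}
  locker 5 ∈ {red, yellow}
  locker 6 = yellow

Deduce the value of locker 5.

locker 1 must be brown (only option left).
locker 2 has just one choice, so locker 2 = grey. Eliminate grey elsewhere: locker 3.
locker 6 must be yellow (only option left). Eliminate yellow elsewhere: locker 4, locker 5.
So locker 5 = red.

red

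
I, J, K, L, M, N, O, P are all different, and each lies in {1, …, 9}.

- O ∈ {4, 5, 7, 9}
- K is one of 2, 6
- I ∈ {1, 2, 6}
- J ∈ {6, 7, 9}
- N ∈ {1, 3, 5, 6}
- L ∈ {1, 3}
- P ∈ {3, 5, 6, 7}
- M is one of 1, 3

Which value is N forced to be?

Among the 8 variables, 4 fits only O (and all 8 values in {1, 2, 3, 4, 5, 6, 7, 9} must be used), so O = 4.
The 7 still-open variables draw from only 7 values {1, 2, 3, 5, 6, 7, 9}, so each is used; only J can be 9, hence J = 9.
The 6 still-open variables together cover exactly {1, 2, 3, 5, 6, 7} — 6 values for 6 variables — and 7 appears only in P's list, so P = 7.
The 5 still-open variables together cover exactly {1, 2, 3, 5, 6} — 5 values for 5 variables — and 5 appears only in N's list, so N = 5.

5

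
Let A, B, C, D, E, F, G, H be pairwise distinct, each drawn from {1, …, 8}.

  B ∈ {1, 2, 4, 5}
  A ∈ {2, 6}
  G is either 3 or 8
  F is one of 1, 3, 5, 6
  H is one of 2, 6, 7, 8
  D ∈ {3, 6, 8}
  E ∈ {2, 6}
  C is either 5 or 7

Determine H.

Among the 8 variables, 4 fits only B (and all 8 values in {1, 2, 3, 4, 5, 6, 7, 8} must be used), so B = 4.
Among the 7 still-open variables, 1 fits only F (and all 7 values in {1, 2, 3, 5, 6, 7, 8} must be used), so F = 1.
Among the 6 still-open variables, 5 fits only C (and all 6 values in {2, 3, 5, 6, 7, 8} must be used), so C = 5.
The 5 still-open variables together cover exactly {2, 3, 6, 7, 8} — 5 values for 5 variables — and 7 appears only in H's list, so H = 7.

7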